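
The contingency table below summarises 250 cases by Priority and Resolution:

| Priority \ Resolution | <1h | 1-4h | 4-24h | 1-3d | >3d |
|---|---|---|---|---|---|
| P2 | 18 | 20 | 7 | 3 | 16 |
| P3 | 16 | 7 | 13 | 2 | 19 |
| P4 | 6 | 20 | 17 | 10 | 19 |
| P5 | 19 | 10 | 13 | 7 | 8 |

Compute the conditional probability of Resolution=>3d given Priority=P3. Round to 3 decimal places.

0.333

Total with Priority=P3: 16 + 7 + 13 + 2 + 19 = 57.
P(Resolution=>3d | Priority=P3) = 19/57 = 0.333.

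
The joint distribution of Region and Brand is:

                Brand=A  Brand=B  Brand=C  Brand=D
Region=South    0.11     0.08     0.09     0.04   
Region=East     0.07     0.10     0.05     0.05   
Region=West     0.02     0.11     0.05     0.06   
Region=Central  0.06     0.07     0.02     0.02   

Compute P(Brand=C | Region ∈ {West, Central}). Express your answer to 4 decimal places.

P(Region=West) = 0.02 + 0.11 + 0.05 + 0.06 = 0.24.
P(Region=Central) = 0.06 + 0.07 + 0.02 + 0.02 = 0.17.
P(Region ∈ {West, Central}) = 0.24 + 0.17 = 0.41; P(Brand=C, Region ∈ {West, Central}) = 0.05 + 0.02 = 0.07.
P(Brand=C | Region ∈ {West, Central}) = 0.07/0.41 = 0.1707.

0.1707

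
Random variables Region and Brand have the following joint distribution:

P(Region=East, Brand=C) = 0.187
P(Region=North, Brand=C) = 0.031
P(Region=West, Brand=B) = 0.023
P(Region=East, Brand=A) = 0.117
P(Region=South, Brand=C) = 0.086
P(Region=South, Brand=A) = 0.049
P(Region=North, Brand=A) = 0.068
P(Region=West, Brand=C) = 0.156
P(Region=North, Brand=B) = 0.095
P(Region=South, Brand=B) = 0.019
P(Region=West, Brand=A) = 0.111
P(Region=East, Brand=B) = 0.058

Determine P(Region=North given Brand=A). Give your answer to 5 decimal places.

P(Brand=A) = 0.068 + 0.049 + 0.117 + 0.111 = 0.345.
P(Region=North | Brand=A) = 0.068/0.345 = 0.19710.

0.19710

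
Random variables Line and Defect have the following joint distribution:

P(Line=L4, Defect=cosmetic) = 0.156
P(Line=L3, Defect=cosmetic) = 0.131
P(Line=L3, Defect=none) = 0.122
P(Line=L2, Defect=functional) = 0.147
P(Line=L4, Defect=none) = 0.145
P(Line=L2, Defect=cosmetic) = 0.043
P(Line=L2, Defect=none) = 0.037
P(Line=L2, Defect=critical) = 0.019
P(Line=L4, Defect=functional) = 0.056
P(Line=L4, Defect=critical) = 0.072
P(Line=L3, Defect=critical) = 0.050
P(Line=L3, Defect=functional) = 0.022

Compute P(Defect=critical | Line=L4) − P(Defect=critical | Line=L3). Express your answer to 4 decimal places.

P(Line=L4) = 0.145 + 0.156 + 0.056 + 0.072 = 0.429; P(Defect=critical | Line=L4) = 0.072/0.429 = 0.16783.
P(Line=L3) = 0.122 + 0.131 + 0.022 + 0.050 = 0.325; P(Defect=critical | Line=L3) = 0.050/0.325 = 0.15385.
Difference = 0.0140.

0.0140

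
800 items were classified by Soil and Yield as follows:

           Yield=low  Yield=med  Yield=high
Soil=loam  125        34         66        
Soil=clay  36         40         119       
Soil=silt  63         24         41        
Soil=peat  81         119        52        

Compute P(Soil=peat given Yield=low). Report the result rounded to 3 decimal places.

Total with Yield=low: 125 + 36 + 63 + 81 = 305.
P(Soil=peat | Yield=low) = 81/305 = 0.266.

0.266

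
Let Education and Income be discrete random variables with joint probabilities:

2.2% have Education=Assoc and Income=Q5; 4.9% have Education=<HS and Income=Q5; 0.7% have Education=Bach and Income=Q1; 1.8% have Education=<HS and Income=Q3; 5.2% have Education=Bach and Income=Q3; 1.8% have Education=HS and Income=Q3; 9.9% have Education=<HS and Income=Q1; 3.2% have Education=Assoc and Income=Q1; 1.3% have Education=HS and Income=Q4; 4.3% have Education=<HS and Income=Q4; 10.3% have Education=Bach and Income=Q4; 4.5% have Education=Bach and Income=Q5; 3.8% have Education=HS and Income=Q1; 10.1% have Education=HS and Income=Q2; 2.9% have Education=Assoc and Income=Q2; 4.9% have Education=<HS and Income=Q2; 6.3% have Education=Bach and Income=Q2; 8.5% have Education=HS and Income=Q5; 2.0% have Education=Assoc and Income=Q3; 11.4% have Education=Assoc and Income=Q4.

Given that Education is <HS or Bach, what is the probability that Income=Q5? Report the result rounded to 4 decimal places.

0.1780

P(Education=<HS) = 0.099 + 0.049 + 0.018 + 0.043 + 0.049 = 0.258.
P(Education=Bach) = 0.007 + 0.063 + 0.052 + 0.103 + 0.045 = 0.270.
P(Education ∈ {<HS, Bach}) = 0.258 + 0.270 = 0.528; P(Income=Q5, Education ∈ {<HS, Bach}) = 0.049 + 0.045 = 0.094.
P(Income=Q5 | Education ∈ {<HS, Bach}) = 0.094/0.528 = 0.1780.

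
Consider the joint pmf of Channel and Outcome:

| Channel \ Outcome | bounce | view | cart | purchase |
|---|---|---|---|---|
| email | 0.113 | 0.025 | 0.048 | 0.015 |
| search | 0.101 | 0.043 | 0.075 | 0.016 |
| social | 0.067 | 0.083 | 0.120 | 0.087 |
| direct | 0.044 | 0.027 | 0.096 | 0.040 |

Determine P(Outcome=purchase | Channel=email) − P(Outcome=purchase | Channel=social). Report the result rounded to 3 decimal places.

-0.169

P(Channel=email) = 0.113 + 0.025 + 0.048 + 0.015 = 0.201; P(Outcome=purchase | Channel=email) = 0.015/0.201 = 0.0746.
P(Channel=social) = 0.067 + 0.083 + 0.120 + 0.087 = 0.357; P(Outcome=purchase | Channel=social) = 0.087/0.357 = 0.2437.
Difference = -0.169.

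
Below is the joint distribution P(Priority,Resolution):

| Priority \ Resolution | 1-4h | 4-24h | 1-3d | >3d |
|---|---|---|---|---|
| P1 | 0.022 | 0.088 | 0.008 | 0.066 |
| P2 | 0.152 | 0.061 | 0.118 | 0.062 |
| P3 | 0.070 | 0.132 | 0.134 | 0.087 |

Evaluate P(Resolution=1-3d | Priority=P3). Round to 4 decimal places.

P(Priority=P3) = 0.070 + 0.132 + 0.134 + 0.087 = 0.423.
P(Resolution=1-3d | Priority=P3) = 0.134/0.423 = 0.3168.

0.3168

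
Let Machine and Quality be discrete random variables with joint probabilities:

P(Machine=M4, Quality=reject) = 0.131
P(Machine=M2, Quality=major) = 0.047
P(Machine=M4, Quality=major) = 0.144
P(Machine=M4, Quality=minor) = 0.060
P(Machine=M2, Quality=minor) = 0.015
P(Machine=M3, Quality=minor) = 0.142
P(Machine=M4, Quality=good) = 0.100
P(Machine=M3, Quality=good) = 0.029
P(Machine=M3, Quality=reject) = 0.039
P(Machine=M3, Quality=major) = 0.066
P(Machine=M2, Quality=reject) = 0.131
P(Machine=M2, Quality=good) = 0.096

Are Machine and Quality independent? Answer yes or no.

no

P(Machine=M3) = 0.276 and P(Quality=minor) = 0.217, so their product is 0.05989, but P(Machine=M3, Quality=minor) = 0.142. Since these differ, Machine and Quality are not independent.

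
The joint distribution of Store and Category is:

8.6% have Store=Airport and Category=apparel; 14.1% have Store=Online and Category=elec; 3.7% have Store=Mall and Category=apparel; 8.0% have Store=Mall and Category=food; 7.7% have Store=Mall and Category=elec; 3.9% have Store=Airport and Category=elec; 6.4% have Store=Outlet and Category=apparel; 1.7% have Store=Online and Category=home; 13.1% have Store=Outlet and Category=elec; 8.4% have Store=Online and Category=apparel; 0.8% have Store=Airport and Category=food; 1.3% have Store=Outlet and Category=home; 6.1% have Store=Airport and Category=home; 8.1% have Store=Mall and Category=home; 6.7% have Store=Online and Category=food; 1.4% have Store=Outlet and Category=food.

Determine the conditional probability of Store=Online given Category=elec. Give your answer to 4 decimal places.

P(Category=elec) = 0.077 + 0.039 + 0.131 + 0.141 = 0.388.
P(Store=Online | Category=elec) = 0.141/0.388 = 0.3634.

0.3634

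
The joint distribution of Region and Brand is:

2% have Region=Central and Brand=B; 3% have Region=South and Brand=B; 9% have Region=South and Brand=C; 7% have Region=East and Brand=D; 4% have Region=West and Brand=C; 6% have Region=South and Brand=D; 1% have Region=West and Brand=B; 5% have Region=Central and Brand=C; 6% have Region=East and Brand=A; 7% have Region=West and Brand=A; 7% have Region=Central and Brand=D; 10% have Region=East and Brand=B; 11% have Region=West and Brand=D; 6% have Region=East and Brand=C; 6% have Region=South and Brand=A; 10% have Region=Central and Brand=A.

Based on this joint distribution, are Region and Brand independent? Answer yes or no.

P(Region=East) = 0.29 and P(Brand=B) = 0.16, so their product is 0.0464, but P(Region=East, Brand=B) = 0.10. Since these differ, Region and Brand are not independent.

no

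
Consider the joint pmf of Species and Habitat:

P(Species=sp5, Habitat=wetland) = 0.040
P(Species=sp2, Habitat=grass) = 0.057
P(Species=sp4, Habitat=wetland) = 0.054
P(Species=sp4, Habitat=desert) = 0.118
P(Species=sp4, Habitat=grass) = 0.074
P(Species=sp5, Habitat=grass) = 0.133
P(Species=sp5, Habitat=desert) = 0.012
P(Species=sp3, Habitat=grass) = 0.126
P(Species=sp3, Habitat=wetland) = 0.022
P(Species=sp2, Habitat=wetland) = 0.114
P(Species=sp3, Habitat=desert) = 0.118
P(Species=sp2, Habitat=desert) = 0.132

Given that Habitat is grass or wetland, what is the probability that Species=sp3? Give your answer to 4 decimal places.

P(Habitat=grass) = 0.057 + 0.126 + 0.074 + 0.133 = 0.390.
P(Habitat=wetland) = 0.114 + 0.022 + 0.054 + 0.040 = 0.230.
P(Habitat ∈ {grass, wetland}) = 0.390 + 0.230 = 0.620; P(Species=sp3, Habitat ∈ {grass, wetland}) = 0.126 + 0.022 = 0.148.
P(Species=sp3 | Habitat ∈ {grass, wetland}) = 0.148/0.620 = 0.2387.

0.2387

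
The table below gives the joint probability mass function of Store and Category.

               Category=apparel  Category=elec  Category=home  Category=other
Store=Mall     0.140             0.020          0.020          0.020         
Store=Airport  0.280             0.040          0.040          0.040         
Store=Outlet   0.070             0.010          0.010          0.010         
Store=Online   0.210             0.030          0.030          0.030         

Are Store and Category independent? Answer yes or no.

yes

Every cell satisfies P(Store,Category) = P(Store)·P(Category). For instance P(Store=Mall) = 0.200, P(Category=home) = 0.100, and 0.200×0.100 = 0.020 matches the joint entry. So Store and Category are independent.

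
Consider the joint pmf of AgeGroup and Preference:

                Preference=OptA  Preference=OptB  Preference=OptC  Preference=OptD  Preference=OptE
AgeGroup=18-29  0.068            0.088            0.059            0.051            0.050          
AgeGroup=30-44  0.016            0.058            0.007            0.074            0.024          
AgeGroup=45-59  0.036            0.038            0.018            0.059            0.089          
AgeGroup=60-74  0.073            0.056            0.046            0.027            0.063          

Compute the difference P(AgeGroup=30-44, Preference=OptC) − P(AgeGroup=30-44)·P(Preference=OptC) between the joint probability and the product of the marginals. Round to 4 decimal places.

-0.0163

P(AgeGroup=30-44) = 0.016 + 0.058 + 0.007 + 0.074 + 0.024 = 0.179.
P(Preference=OptC) = 0.059 + 0.007 + 0.018 + 0.046 = 0.130.
P(AgeGroup=30-44, Preference=OptC) − P(AgeGroup=30-44)P(Preference=OptC) = 0.007 − 0.179×0.130 = -0.0163.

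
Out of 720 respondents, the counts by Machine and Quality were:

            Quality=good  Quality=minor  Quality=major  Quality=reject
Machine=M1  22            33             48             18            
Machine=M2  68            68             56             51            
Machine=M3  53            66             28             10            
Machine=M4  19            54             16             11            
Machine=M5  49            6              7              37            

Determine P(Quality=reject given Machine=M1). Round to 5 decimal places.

0.14876

Total with Machine=M1: 22 + 33 + 48 + 18 = 121.
P(Quality=reject | Machine=M1) = 18/121 = 0.14876.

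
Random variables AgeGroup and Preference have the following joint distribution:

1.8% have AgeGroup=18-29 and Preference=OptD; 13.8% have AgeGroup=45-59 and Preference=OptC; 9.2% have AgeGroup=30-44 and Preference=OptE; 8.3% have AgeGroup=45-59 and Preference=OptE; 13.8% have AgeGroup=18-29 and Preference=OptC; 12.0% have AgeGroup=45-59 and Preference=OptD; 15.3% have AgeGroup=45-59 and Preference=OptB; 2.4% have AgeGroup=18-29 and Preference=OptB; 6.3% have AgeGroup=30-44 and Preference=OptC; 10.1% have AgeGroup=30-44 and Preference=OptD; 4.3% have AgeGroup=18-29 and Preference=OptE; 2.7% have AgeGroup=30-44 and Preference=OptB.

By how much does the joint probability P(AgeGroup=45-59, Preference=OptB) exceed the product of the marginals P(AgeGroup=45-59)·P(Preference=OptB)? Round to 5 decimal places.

P(AgeGroup=45-59) = 0.153 + 0.138 + 0.120 + 0.083 = 0.494.
P(Preference=OptB) = 0.024 + 0.027 + 0.153 = 0.204.
P(AgeGroup=45-59, Preference=OptB) − P(AgeGroup=45-59)P(Preference=OptB) = 0.153 − 0.494×0.204 = 0.05222.

0.05222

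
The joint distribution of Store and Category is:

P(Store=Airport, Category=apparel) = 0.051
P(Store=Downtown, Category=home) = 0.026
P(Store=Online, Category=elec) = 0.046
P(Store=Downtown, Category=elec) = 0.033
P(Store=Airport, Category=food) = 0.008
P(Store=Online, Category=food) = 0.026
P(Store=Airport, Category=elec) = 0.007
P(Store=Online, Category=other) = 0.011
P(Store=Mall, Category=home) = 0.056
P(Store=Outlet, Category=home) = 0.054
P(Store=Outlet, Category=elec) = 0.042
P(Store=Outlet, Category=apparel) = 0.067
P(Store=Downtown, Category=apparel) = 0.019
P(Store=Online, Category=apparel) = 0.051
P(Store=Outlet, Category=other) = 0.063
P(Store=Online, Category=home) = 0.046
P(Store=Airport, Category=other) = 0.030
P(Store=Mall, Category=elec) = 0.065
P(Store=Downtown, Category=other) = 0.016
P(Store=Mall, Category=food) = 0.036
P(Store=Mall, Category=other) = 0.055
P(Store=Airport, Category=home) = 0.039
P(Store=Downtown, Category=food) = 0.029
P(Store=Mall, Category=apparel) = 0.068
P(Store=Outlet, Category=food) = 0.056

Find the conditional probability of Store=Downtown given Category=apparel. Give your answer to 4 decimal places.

P(Category=apparel) = 0.019 + 0.068 + 0.051 + 0.067 + 0.051 = 0.256.
P(Store=Downtown | Category=apparel) = 0.019/0.256 = 0.0742.

0.0742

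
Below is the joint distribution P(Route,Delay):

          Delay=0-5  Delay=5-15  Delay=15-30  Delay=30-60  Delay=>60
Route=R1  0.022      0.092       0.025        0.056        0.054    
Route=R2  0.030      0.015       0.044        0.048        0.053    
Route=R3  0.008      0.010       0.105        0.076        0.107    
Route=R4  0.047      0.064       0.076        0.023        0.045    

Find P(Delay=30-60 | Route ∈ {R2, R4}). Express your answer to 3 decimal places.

P(Route=R2) = 0.030 + 0.015 + 0.044 + 0.048 + 0.053 = 0.190.
P(Route=R4) = 0.047 + 0.064 + 0.076 + 0.023 + 0.045 = 0.255.
P(Route ∈ {R2, R4}) = 0.190 + 0.255 = 0.445; P(Delay=30-60, Route ∈ {R2, R4}) = 0.048 + 0.023 = 0.071.
P(Delay=30-60 | Route ∈ {R2, R4}) = 0.071/0.445 = 0.160.

0.160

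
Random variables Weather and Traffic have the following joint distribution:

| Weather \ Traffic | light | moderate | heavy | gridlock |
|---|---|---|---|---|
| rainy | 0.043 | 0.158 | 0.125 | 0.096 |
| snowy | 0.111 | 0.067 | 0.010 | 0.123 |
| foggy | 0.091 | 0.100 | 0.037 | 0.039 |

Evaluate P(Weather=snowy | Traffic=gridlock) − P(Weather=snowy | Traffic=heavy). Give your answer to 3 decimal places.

P(Traffic=gridlock) = 0.096 + 0.123 + 0.039 = 0.258; P(Weather=snowy | Traffic=gridlock) = 0.123/0.258 = 0.4767.
P(Traffic=heavy) = 0.125 + 0.010 + 0.037 = 0.172; P(Weather=snowy | Traffic=heavy) = 0.010/0.172 = 0.0581.
Difference = 0.419.

0.419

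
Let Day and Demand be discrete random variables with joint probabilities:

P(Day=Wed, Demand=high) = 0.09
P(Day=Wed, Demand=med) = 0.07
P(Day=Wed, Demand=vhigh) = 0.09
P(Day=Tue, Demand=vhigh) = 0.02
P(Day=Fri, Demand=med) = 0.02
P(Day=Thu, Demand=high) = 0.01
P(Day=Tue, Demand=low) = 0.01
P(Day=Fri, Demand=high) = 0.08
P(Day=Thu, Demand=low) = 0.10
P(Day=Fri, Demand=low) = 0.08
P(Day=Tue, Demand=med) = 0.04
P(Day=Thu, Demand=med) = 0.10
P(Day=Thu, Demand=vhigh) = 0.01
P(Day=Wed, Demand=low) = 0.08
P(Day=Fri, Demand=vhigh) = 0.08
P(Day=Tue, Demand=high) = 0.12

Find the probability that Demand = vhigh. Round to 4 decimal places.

P(Demand=vhigh) = 0.02 + 0.09 + 0.01 + 0.08 = 0.20.

0.2000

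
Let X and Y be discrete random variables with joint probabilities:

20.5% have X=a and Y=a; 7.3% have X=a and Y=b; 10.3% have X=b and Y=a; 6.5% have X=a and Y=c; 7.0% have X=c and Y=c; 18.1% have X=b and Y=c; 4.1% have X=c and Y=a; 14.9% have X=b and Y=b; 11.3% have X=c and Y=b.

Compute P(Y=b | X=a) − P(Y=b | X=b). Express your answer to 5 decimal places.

-0.13128

P(X=a) = 0.205 + 0.073 + 0.065 = 0.343; P(Y=b | X=a) = 0.073/0.343 = 0.212828.
P(X=b) = 0.103 + 0.149 + 0.181 = 0.433; P(Y=b | X=b) = 0.149/0.433 = 0.344111.
Difference = -0.13128.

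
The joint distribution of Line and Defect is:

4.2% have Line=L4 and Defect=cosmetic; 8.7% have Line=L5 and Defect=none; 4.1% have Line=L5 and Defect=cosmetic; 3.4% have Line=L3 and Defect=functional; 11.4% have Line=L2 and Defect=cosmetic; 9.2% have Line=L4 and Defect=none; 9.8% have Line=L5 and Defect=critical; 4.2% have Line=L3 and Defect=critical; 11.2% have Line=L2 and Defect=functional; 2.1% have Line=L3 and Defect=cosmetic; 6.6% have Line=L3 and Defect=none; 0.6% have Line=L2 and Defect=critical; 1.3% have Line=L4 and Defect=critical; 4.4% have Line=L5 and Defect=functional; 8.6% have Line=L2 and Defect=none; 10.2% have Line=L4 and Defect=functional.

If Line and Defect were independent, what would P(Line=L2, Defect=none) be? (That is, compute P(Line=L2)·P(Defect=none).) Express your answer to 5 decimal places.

0.10526

P(Line=L2) = 0.086 + 0.114 + 0.112 + 0.006 = 0.318.
P(Defect=none) = 0.086 + 0.066 + 0.092 + 0.087 = 0.331.
Product: 0.318 × 0.331 = 0.10526.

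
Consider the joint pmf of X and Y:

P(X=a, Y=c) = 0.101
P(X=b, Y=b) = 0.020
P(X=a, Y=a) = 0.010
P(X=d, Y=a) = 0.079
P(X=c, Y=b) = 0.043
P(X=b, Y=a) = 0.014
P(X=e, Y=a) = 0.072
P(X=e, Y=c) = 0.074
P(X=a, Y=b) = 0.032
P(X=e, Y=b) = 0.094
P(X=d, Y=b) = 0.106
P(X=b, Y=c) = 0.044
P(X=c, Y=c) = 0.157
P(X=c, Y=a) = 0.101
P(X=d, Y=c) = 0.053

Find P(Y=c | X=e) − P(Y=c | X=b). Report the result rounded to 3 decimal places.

P(X=e) = 0.072 + 0.094 + 0.074 = 0.240; P(Y=c | X=e) = 0.074/0.240 = 0.3083.
P(X=b) = 0.014 + 0.020 + 0.044 = 0.078; P(Y=c | X=b) = 0.044/0.078 = 0.5641.
Difference = -0.256.

-0.256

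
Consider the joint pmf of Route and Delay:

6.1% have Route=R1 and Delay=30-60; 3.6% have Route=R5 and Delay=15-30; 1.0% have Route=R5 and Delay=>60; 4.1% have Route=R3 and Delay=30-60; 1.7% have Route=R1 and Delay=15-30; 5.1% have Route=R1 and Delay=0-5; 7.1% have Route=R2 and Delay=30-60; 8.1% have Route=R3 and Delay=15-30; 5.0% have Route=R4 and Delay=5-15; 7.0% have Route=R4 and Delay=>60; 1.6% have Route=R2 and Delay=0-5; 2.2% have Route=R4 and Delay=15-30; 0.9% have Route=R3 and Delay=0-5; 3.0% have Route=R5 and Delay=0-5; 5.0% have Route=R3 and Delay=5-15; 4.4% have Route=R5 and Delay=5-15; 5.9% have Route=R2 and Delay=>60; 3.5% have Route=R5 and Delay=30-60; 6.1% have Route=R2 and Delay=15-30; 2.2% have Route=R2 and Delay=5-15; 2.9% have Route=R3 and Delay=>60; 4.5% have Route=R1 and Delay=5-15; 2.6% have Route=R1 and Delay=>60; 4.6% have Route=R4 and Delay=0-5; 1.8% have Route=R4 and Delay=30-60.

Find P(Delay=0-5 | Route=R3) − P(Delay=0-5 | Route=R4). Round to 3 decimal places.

P(Route=R3) = 0.009 + 0.050 + 0.081 + 0.041 + 0.029 = 0.210; P(Delay=0-5 | Route=R3) = 0.009/0.210 = 0.0429.
P(Route=R4) = 0.046 + 0.050 + 0.022 + 0.018 + 0.070 = 0.206; P(Delay=0-5 | Route=R4) = 0.046/0.206 = 0.2233.
Difference = -0.180.

-0.180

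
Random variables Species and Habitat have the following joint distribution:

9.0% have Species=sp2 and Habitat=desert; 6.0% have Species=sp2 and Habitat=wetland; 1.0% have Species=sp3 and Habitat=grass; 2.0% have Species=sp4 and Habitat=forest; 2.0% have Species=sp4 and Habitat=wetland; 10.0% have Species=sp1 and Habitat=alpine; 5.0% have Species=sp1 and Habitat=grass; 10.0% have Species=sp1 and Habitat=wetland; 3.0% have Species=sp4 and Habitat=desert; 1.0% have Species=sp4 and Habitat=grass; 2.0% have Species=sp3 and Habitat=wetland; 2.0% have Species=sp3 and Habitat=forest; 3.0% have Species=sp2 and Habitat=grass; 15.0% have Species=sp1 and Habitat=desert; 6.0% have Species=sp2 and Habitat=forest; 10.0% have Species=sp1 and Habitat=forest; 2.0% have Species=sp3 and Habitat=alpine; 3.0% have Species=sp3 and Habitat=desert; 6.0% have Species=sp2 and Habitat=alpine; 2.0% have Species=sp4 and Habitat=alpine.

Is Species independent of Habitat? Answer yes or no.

yes

Every cell satisfies P(Species,Habitat) = P(Species)·P(Habitat). For instance P(Species=sp2) = 0.300, P(Habitat=forest) = 0.200, and 0.300×0.200 = 0.060 matches the joint entry. So Species and Habitat are independent.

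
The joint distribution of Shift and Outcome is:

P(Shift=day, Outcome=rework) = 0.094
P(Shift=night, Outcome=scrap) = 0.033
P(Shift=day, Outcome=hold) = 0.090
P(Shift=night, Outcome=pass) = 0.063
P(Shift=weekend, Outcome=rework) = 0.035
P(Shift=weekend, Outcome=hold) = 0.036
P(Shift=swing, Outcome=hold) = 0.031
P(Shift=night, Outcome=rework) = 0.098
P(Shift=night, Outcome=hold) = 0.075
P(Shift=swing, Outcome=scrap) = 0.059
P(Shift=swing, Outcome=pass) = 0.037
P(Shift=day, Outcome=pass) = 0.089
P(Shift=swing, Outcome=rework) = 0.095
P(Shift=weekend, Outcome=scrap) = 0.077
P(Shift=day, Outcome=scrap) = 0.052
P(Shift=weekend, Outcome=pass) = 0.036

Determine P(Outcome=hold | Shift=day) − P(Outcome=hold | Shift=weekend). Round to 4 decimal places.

0.0813

P(Shift=day) = 0.089 + 0.094 + 0.052 + 0.090 = 0.325; P(Outcome=hold | Shift=day) = 0.090/0.325 = 0.27692.
P(Shift=weekend) = 0.036 + 0.035 + 0.077 + 0.036 = 0.184; P(Outcome=hold | Shift=weekend) = 0.036/0.184 = 0.19565.
Difference = 0.0813.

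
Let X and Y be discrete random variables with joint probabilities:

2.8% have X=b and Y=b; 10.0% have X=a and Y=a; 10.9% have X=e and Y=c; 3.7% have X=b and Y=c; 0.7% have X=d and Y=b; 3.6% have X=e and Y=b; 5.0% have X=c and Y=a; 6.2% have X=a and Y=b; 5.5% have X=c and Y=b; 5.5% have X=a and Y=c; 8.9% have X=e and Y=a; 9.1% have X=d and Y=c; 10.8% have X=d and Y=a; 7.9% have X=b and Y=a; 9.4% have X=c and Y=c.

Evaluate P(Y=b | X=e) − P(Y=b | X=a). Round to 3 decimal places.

P(X=e) = 0.089 + 0.036 + 0.109 = 0.234; P(Y=b | X=e) = 0.036/0.234 = 0.1538.
P(X=a) = 0.100 + 0.062 + 0.055 = 0.217; P(Y=b | X=a) = 0.062/0.217 = 0.2857.
Difference = -0.132.

-0.132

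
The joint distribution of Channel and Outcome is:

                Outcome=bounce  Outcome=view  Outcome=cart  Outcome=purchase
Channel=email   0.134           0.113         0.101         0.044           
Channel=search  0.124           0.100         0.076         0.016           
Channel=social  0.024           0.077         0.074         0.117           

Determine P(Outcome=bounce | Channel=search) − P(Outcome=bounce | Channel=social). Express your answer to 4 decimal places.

P(Channel=search) = 0.124 + 0.100 + 0.076 + 0.016 = 0.316; P(Outcome=bounce | Channel=search) = 0.124/0.316 = 0.39241.
P(Channel=social) = 0.024 + 0.077 + 0.074 + 0.117 = 0.292; P(Outcome=bounce | Channel=social) = 0.024/0.292 = 0.08219.
Difference = 0.3102.

0.3102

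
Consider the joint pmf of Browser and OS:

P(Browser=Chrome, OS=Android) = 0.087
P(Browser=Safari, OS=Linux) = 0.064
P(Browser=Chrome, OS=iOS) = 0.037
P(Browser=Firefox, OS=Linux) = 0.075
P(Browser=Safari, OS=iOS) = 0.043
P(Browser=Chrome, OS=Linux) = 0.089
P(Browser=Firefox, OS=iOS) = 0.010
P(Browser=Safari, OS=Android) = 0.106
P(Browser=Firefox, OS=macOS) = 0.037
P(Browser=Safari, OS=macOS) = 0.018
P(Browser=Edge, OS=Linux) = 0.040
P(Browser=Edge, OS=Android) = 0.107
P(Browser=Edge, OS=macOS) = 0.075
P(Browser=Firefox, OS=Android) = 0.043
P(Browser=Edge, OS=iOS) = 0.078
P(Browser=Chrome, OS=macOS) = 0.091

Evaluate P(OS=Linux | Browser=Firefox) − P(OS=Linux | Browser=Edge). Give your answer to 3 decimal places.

0.321

P(Browser=Firefox) = 0.037 + 0.075 + 0.010 + 0.043 = 0.165; P(OS=Linux | Browser=Firefox) = 0.075/0.165 = 0.4545.
P(Browser=Edge) = 0.075 + 0.040 + 0.078 + 0.107 = 0.300; P(OS=Linux | Browser=Edge) = 0.040/0.300 = 0.1333.
Difference = 0.321.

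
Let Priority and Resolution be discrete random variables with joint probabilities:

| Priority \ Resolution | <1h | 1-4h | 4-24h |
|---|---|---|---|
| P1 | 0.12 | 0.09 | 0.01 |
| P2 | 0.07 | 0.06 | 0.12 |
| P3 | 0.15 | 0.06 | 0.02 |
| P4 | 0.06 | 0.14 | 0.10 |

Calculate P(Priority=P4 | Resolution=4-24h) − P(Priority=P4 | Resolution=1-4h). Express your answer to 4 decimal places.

0.0000

P(Resolution=4-24h) = 0.01 + 0.12 + 0.02 + 0.10 = 0.25; P(Priority=P4 | Resolution=4-24h) = 0.10/0.25 = 0.40000.
P(Resolution=1-4h) = 0.09 + 0.06 + 0.06 + 0.14 = 0.35; P(Priority=P4 | Resolution=1-4h) = 0.14/0.35 = 0.40000.
Difference = 0.0000.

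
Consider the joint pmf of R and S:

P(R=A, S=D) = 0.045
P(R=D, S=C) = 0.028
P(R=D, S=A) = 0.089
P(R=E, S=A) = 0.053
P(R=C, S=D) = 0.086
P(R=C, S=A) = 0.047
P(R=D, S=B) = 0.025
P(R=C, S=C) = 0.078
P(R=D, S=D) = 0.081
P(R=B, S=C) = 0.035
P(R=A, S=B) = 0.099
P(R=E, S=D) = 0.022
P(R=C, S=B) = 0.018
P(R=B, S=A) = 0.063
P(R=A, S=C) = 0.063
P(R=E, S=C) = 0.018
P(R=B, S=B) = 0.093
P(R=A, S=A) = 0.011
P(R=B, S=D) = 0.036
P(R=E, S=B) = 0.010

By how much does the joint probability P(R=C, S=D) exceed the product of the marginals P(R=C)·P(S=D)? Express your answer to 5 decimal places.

P(R=C) = 0.047 + 0.018 + 0.078 + 0.086 = 0.229.
P(S=D) = 0.045 + 0.036 + 0.086 + 0.081 + 0.022 = 0.270.
P(R=C, S=D) − P(R=C)P(S=D) = 0.086 − 0.229×0.270 = 0.02417.

0.02417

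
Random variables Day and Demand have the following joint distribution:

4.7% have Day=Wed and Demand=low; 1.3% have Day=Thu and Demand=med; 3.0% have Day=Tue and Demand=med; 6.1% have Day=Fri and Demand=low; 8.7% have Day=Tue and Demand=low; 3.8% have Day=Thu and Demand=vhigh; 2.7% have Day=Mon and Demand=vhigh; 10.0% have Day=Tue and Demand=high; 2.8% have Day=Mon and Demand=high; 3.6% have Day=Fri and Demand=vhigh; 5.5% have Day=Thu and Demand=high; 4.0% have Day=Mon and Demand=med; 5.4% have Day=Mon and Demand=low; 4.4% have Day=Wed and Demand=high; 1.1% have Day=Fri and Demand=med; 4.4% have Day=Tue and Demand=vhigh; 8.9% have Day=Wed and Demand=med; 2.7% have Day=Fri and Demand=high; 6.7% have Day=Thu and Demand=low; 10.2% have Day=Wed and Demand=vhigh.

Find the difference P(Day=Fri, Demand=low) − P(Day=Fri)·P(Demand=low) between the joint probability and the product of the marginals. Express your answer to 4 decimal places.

P(Day=Fri) = 0.061 + 0.011 + 0.027 + 0.036 = 0.135.
P(Demand=low) = 0.054 + 0.087 + 0.047 + 0.067 + 0.061 = 0.316.
P(Day=Fri, Demand=low) − P(Day=Fri)P(Demand=low) = 0.061 − 0.135×0.316 = 0.0183.

0.0183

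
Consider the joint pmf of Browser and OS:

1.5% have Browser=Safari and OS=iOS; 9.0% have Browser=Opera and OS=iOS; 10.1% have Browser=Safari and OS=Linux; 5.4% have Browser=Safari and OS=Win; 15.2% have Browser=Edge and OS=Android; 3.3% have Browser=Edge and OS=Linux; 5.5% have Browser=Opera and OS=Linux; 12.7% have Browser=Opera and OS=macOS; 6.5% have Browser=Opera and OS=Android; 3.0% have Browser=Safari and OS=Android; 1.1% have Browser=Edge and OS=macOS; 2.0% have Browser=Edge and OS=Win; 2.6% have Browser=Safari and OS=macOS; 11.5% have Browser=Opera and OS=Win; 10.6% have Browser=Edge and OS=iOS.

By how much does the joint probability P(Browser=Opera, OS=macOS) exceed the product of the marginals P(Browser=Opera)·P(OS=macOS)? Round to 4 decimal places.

P(Browser=Opera) = 0.115 + 0.127 + 0.055 + 0.090 + 0.065 = 0.452.
P(OS=macOS) = 0.026 + 0.011 + 0.127 = 0.164.
P(Browser=Opera, OS=macOS) − P(Browser=Opera)P(OS=macOS) = 0.127 − 0.452×0.164 = 0.0529.

0.0529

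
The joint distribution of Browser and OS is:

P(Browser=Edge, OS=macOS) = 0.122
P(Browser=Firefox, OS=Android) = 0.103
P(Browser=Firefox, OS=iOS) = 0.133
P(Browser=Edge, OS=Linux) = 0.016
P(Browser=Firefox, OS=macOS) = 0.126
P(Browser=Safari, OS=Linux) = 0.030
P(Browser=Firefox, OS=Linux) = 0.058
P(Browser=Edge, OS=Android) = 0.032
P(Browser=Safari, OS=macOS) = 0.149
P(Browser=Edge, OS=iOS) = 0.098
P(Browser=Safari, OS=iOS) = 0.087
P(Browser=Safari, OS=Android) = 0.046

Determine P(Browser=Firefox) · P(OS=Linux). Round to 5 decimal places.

0.04368

P(Browser=Firefox) = 0.126 + 0.058 + 0.133 + 0.103 = 0.420.
P(OS=Linux) = 0.058 + 0.030 + 0.016 = 0.104.
Product: 0.420 × 0.104 = 0.04368.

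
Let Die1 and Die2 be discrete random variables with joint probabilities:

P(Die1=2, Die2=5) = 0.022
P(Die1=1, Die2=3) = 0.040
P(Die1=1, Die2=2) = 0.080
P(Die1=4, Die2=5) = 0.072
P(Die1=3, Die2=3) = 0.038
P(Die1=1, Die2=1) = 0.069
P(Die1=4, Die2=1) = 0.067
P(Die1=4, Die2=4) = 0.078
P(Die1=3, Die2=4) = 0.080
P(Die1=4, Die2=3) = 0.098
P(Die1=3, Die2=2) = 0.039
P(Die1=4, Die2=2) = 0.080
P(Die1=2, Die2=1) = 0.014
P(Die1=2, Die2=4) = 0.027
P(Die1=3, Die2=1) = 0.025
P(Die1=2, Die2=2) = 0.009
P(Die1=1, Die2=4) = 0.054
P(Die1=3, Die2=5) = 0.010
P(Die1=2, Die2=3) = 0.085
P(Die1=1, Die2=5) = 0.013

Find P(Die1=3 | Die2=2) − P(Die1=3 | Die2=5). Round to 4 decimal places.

P(Die2=2) = 0.080 + 0.009 + 0.039 + 0.080 = 0.208; P(Die1=3 | Die2=2) = 0.039/0.208 = 0.18750.
P(Die2=5) = 0.013 + 0.022 + 0.010 + 0.072 = 0.117; P(Die1=3 | Die2=5) = 0.010/0.117 = 0.08547.
Difference = 0.1020.

0.1020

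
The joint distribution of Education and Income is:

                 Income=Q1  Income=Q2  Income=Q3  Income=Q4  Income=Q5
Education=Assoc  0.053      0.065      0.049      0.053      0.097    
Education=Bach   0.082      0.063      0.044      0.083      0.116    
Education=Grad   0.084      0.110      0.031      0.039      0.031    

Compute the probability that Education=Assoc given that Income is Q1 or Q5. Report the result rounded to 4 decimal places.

0.3240

P(Income=Q1) = 0.053 + 0.082 + 0.084 = 0.219.
P(Income=Q5) = 0.097 + 0.116 + 0.031 = 0.244.
P(Income ∈ {Q1, Q5}) = 0.219 + 0.244 = 0.463; P(Education=Assoc, Income ∈ {Q1, Q5}) = 0.053 + 0.097 = 0.150.
P(Education=Assoc | Income ∈ {Q1, Q5}) = 0.150/0.463 = 0.3240.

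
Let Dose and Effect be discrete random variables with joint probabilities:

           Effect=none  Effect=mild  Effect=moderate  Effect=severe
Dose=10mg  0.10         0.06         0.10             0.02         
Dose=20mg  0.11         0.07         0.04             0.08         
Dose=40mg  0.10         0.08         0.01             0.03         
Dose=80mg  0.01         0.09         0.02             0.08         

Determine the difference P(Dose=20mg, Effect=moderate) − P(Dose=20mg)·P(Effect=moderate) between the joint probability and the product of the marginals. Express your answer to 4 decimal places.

-0.0110

P(Dose=20mg) = 0.11 + 0.07 + 0.04 + 0.08 = 0.30.
P(Effect=moderate) = 0.10 + 0.04 + 0.01 + 0.02 = 0.17.
P(Dose=20mg, Effect=moderate) − P(Dose=20mg)P(Effect=moderate) = 0.04 − 0.30×0.17 = -0.0110.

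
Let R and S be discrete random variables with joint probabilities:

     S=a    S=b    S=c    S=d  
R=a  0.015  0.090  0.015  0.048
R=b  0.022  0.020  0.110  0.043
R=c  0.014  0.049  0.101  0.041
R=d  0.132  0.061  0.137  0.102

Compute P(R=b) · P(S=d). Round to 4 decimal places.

0.0456

P(R=b) = 0.022 + 0.020 + 0.110 + 0.043 = 0.195.
P(S=d) = 0.048 + 0.043 + 0.041 + 0.102 = 0.234.
Product: 0.195 × 0.234 = 0.0456.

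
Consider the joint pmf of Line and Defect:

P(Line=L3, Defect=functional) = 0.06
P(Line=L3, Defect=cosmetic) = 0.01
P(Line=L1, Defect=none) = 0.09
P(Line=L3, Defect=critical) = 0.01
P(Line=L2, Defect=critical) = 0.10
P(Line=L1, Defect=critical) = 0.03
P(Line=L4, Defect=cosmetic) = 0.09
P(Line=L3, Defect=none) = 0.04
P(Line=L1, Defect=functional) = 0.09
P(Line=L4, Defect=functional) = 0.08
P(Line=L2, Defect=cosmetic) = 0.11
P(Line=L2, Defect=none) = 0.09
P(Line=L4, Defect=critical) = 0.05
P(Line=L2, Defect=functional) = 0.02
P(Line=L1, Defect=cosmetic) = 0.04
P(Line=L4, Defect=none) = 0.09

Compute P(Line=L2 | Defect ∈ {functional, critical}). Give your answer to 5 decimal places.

P(Defect=functional) = 0.09 + 0.02 + 0.06 + 0.08 = 0.25.
P(Defect=critical) = 0.03 + 0.10 + 0.01 + 0.05 = 0.19.
P(Defect ∈ {functional, critical}) = 0.25 + 0.19 = 0.44; P(Line=L2, Defect ∈ {functional, critical}) = 0.02 + 0.10 = 0.12.
P(Line=L2 | Defect ∈ {functional, critical}) = 0.12/0.44 = 0.27273.

0.27273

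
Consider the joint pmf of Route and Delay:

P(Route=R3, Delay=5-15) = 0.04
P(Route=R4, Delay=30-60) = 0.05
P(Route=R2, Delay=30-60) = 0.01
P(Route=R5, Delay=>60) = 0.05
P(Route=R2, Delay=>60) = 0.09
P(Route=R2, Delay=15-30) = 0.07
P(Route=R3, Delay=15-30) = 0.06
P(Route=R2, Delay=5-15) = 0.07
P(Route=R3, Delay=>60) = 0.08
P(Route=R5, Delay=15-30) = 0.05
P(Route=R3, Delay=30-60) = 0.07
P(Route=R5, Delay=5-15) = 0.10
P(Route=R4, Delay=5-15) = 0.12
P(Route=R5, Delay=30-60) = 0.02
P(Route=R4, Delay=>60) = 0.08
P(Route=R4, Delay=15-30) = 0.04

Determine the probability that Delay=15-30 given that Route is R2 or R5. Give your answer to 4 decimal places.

P(Route=R2) = 0.07 + 0.07 + 0.01 + 0.09 = 0.24.
P(Route=R5) = 0.10 + 0.05 + 0.02 + 0.05 = 0.22.
P(Route ∈ {R2, R5}) = 0.24 + 0.22 = 0.46; P(Delay=15-30, Route ∈ {R2, R5}) = 0.07 + 0.05 = 0.12.
P(Delay=15-30 | Route ∈ {R2, R5}) = 0.12/0.46 = 0.2609.

0.2609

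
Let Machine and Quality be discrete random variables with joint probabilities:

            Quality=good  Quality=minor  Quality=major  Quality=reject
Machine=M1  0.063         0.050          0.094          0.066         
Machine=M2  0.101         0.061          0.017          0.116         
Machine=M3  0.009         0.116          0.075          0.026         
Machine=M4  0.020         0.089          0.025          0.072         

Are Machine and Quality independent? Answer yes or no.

no

P(Machine=M2) = 0.295 and P(Quality=major) = 0.211, so their product is 0.06225, but P(Machine=M2, Quality=major) = 0.017. Since these differ, Machine and Quality are not independent.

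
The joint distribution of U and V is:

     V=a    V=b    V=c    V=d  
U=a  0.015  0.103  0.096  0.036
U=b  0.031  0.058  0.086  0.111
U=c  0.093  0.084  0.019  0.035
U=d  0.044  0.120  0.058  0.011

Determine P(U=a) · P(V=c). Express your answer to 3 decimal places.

0.065

P(U=a) = 0.015 + 0.103 + 0.096 + 0.036 = 0.250.
P(V=c) = 0.096 + 0.086 + 0.019 + 0.058 = 0.259.
Product: 0.250 × 0.259 = 0.065.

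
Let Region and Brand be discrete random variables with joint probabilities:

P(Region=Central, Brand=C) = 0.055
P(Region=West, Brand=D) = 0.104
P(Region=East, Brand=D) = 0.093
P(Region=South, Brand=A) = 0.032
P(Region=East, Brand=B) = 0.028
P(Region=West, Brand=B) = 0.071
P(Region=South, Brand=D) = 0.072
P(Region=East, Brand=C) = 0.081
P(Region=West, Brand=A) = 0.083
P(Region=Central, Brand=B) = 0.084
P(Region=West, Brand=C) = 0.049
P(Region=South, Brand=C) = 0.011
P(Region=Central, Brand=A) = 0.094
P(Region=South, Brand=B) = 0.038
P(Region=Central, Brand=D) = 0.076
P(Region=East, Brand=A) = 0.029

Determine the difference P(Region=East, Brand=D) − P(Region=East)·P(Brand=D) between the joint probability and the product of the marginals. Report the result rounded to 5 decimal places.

0.01331

P(Region=East) = 0.029 + 0.028 + 0.081 + 0.093 = 0.231.
P(Brand=D) = 0.072 + 0.093 + 0.104 + 0.076 = 0.345.
P(Region=East, Brand=D) − P(Region=East)P(Brand=D) = 0.093 − 0.231×0.345 = 0.01331.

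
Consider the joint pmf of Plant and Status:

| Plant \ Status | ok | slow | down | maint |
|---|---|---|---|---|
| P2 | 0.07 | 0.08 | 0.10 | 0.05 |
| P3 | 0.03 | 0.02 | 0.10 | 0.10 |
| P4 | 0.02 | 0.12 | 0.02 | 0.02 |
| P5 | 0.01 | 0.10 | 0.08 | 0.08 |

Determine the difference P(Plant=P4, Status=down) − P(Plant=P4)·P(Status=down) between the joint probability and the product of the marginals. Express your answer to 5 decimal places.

-0.03400

P(Plant=P4) = 0.02 + 0.12 + 0.02 + 0.02 = 0.18.
P(Status=down) = 0.10 + 0.10 + 0.02 + 0.08 = 0.30.
P(Plant=P4, Status=down) − P(Plant=P4)P(Status=down) = 0.02 − 0.18×0.30 = -0.03400.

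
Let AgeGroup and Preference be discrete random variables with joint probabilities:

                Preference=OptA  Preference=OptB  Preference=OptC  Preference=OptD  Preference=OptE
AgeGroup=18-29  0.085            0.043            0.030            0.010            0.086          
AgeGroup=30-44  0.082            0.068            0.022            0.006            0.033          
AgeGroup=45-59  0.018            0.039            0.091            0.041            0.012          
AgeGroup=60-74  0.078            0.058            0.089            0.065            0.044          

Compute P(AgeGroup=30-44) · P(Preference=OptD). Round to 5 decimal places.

P(AgeGroup=30-44) = 0.082 + 0.068 + 0.022 + 0.006 + 0.033 = 0.211.
P(Preference=OptD) = 0.010 + 0.006 + 0.041 + 0.065 = 0.122.
Product: 0.211 × 0.122 = 0.02574.

0.02574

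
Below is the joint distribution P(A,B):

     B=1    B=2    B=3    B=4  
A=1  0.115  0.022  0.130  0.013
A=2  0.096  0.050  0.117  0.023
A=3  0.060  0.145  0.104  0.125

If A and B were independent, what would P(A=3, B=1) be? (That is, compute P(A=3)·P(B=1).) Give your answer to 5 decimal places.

0.11761

P(A=3) = 0.060 + 0.145 + 0.104 + 0.125 = 0.434.
P(B=1) = 0.115 + 0.096 + 0.060 = 0.271.
Product: 0.434 × 0.271 = 0.11761.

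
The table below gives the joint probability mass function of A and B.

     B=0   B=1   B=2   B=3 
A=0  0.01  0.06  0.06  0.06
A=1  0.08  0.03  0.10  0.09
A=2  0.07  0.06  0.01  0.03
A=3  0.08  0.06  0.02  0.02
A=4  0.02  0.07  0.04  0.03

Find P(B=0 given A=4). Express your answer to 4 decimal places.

0.1250

P(A=4) = 0.02 + 0.07 + 0.04 + 0.03 = 0.16.
P(B=0 | A=4) = 0.02/0.16 = 0.1250.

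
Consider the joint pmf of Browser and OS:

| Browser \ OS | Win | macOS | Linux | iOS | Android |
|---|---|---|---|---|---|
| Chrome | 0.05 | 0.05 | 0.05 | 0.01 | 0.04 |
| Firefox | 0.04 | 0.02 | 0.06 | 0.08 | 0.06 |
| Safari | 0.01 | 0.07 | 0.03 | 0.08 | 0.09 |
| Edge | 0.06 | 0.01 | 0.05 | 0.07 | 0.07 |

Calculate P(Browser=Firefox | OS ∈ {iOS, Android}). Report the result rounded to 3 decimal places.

P(OS=iOS) = 0.01 + 0.08 + 0.08 + 0.07 = 0.24.
P(OS=Android) = 0.04 + 0.06 + 0.09 + 0.07 = 0.26.
P(OS ∈ {iOS, Android}) = 0.24 + 0.26 = 0.50; P(Browser=Firefox, OS ∈ {iOS, Android}) = 0.08 + 0.06 = 0.14.
P(Browser=Firefox | OS ∈ {iOS, Android}) = 0.14/0.50 = 0.280.

0.280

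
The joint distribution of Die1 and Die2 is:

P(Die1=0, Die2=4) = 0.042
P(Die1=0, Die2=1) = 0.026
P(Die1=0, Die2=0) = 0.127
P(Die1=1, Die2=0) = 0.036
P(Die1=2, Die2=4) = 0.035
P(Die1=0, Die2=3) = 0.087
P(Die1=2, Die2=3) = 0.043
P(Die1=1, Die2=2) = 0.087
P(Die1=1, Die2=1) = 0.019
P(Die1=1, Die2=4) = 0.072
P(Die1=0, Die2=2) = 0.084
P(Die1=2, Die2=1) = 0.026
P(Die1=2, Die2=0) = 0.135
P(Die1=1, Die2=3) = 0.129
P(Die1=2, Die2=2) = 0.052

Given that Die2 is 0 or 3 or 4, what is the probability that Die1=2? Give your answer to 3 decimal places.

0.302

P(Die2=0) = 0.127 + 0.036 + 0.135 = 0.298.
P(Die2=3) = 0.087 + 0.129 + 0.043 = 0.259.
P(Die2=4) = 0.042 + 0.072 + 0.035 = 0.149.
P(Die2 ∈ {0, 3, 4}) = 0.298 + 0.259 + 0.149 = 0.706; P(Die1=2, Die2 ∈ {0, 3, 4}) = 0.135 + 0.043 + 0.035 = 0.213.
P(Die1=2 | Die2 ∈ {0, 3, 4}) = 0.213/0.706 = 0.302.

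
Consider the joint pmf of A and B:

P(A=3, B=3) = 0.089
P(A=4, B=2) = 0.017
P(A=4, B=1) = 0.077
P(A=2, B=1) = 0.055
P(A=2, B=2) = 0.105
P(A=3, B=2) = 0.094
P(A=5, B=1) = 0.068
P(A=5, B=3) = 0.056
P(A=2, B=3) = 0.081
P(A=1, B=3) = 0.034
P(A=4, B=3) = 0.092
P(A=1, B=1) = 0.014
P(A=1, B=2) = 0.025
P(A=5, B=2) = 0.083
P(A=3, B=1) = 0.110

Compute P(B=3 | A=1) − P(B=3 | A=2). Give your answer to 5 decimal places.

P(A=1) = 0.014 + 0.025 + 0.034 = 0.073; P(B=3 | A=1) = 0.034/0.073 = 0.465753.
P(A=2) = 0.055 + 0.105 + 0.081 = 0.241; P(B=3 | A=2) = 0.081/0.241 = 0.336100.
Difference = 0.12965.

0.12965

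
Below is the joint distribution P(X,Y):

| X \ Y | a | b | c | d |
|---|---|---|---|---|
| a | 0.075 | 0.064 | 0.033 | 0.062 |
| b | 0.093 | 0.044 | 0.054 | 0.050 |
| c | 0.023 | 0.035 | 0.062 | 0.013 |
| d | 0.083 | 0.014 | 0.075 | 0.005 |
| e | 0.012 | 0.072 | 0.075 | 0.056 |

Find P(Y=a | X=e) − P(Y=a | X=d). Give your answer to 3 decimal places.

P(X=e) = 0.012 + 0.072 + 0.075 + 0.056 = 0.215; P(Y=a | X=e) = 0.012/0.215 = 0.0558.
P(X=d) = 0.083 + 0.014 + 0.075 + 0.005 = 0.177; P(Y=a | X=d) = 0.083/0.177 = 0.4689.
Difference = -0.413.

-0.413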